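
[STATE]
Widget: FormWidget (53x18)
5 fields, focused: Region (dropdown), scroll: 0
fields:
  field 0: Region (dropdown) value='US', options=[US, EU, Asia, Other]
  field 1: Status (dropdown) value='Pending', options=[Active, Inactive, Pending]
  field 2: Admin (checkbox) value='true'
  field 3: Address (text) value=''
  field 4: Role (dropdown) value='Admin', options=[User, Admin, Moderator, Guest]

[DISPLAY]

> Region:     [US                                  ▼]
  Status:     [Pending                             ▼]
  Admin:      [x]                                    
  Address:    [                                     ]
  Role:       [Admin                               ▼]
                                                     
                                                     
                                                     
                                                     
                                                     
                                                     
                                                     
                                                     
                                                     
                                                     
                                                     
                                                     
                                                     


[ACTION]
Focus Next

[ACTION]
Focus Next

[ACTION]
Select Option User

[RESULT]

  Region:     [US                                  ▼]
  Status:     [Pending                             ▼]
> Admin:      [x]                                    
  Address:    [                                     ]
  Role:       [Admin                               ▼]
                                                     
                                                     
                                                     
                                                     
                                                     
                                                     
                                                     
                                                     
                                                     
                                                     
                                                     
                                                     
                                                     


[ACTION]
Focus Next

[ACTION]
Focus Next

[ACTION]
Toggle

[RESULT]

  Region:     [US                                  ▼]
  Status:     [Pending                             ▼]
  Admin:      [x]                                    
  Address:    [                                     ]
> Role:       [Admin                               ▼]
                                                     
                                                     
                                                     
                                                     
                                                     
                                                     
                                                     
                                                     
                                                     
                                                     
                                                     
                                                     
                                                     


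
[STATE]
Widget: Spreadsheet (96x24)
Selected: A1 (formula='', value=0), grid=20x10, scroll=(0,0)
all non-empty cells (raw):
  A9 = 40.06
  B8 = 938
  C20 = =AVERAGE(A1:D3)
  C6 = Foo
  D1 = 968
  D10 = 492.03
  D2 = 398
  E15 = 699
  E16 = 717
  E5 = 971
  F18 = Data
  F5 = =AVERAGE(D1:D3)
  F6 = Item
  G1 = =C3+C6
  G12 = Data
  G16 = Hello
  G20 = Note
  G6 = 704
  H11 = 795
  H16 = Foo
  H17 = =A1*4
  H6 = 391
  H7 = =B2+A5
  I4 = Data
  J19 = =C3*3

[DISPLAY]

A1:                                                                                             
       A       B       C       D       E       F       G       H       I       J                
------------------------------------------------------------------------------------------------
  1      [0]       0       0     968       0       0#ERR!          0       0       0            
  2        0       0       0     398       0       0       0       0       0       0            
  3        0       0       0       0       0       0       0       0       0       0            
  4        0       0       0       0       0       0       0       0Data           0            
  5        0       0       0       0     971  455.33       0       0       0       0            
  6        0       0Foo            0       0Item         704     391       0       0            
  7        0       0       0       0       0       0       0       0       0       0            
  8        0     938       0       0       0       0       0       0       0       0            
  9    40.06       0       0       0       0       0       0       0       0       0            
 10        0       0       0  492.03       0       0       0       0       0       0            
 11        0       0       0       0       0       0       0     795       0       0            
 12        0       0       0       0       0       0Data           0       0       0            
 13        0       0       0       0       0       0       0       0       0       0            
 14        0       0       0       0       0       0       0       0       0       0            
 15        0       0       0       0     699       0       0       0       0       0            
 16        0       0       0       0     717       0Hello   Foo            0       0            
 17        0       0       0       0       0       0       0       0       0       0            
 18        0       0       0       0       0Data           0       0       0       0            
 19        0       0       0       0       0       0       0       0       0       0            
 20        0       0  113.83       0       0       0Note           0       0       0            
                                                                                                


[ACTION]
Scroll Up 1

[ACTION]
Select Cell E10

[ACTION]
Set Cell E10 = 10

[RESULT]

E10: 10                                                                                         
       A       B       C       D       E       F       G       H       I       J                
------------------------------------------------------------------------------------------------
  1        0       0       0     968       0       0#ERR!          0       0       0            
  2        0       0       0     398       0       0       0       0       0       0            
  3        0       0       0       0       0       0       0       0       0       0            
  4        0       0       0       0       0       0       0       0Data           0            
  5        0       0       0       0     971  455.33       0       0       0       0            
  6        0       0Foo            0       0Item         704     391       0       0            
  7        0       0       0       0       0       0       0       0       0       0            
  8        0     938       0       0       0       0       0       0       0       0            
  9    40.06       0       0       0       0       0       0       0       0       0            
 10        0       0       0  492.03    [10]       0       0       0       0       0            
 11        0       0       0       0       0       0       0     795       0       0            
 12        0       0       0       0       0       0Data           0       0       0            
 13        0       0       0       0       0       0       0       0       0       0            
 14        0       0       0       0       0       0       0       0       0       0            
 15        0       0       0       0     699       0       0       0       0       0            
 16        0       0       0       0     717       0Hello   Foo            0       0            
 17        0       0       0       0       0       0       0       0       0       0            
 18        0       0       0       0       0Data           0       0       0       0            
 19        0       0       0       0       0       0       0       0       0       0            
 20        0       0  113.83       0       0       0Note           0       0       0            
                                                                                                


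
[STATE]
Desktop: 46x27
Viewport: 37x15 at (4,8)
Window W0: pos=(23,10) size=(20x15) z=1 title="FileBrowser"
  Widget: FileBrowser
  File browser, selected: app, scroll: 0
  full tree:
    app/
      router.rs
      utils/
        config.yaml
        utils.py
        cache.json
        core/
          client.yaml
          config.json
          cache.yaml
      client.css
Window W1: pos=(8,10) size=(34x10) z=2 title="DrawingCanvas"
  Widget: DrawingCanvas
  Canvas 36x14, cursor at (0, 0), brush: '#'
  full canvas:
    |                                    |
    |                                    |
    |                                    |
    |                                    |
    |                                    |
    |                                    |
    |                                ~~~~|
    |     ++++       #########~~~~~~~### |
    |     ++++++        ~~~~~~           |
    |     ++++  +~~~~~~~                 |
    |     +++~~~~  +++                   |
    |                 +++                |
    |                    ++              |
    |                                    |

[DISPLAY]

                                     
                                     
    ┏━━━━━━━━━━━━━━━━━━━━━━━━━━━━━━━━
    ┃ DrawingCanvas                  
    ┠────────────────────────────────
    ┃+                               
    ┃                                
    ┃                                
    ┃                                
    ┃                                
    ┃                                
    ┗━━━━━━━━━━━━━━━━━━━━━━━━━━━━━━━━
                   ┃                 
                   ┃                 
                   ┃                 


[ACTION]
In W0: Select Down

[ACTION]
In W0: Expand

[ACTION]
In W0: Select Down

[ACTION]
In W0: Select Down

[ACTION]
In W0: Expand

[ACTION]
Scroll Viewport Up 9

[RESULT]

                                     
                                     
                                     
                                     
                                     
                                     
                                     
                                     
                                     
                                     
    ┏━━━━━━━━━━━━━━━━━━━━━━━━━━━━━━━━
    ┃ DrawingCanvas                  
    ┠────────────────────────────────
    ┃+                               
    ┃                                


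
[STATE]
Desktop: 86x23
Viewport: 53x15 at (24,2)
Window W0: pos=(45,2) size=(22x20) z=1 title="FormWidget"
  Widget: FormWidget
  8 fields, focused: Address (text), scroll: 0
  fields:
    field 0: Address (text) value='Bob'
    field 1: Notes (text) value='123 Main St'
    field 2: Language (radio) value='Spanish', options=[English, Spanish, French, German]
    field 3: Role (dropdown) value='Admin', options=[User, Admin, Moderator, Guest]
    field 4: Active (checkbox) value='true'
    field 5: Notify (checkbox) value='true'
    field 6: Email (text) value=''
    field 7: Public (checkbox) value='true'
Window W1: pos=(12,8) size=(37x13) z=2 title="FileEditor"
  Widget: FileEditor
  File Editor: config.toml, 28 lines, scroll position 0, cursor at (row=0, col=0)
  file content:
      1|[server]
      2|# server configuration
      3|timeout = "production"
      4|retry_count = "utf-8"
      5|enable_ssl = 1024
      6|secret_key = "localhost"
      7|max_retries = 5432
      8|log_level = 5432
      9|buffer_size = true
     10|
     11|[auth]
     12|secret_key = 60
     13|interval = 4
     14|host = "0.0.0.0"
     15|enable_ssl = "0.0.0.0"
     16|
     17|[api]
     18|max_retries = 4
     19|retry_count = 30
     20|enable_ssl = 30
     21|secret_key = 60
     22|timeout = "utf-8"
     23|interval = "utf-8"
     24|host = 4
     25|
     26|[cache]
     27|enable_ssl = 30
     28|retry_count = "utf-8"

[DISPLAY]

                     ┏━━━━━━━━━━━━━━━━━━━━┓          
                     ┃ FormWidget         ┃          
                     ┠────────────────────┨          
                     ┃> Address:    [Bob ]┃          
                     ┃  Notes:      [123 ]┃          
                     ┃  Language:   ( ) En┃          
━━━━━━━━━━━━━━━━━━━━━━━━┓ole:       [Adm▼]┃          
                        ┃ctive:     [x]   ┃          
────────────────────────┨otify:     [x]   ┃          
                       ▲┃mail:      [    ]┃          
nfiguration            █┃ublic:     [x]   ┃          
production"            ░┃                 ┃          
 = "utf-8"             ░┃                 ┃          
= 1024                 ░┃                 ┃          
= "localhost"          ░┃                 ┃          


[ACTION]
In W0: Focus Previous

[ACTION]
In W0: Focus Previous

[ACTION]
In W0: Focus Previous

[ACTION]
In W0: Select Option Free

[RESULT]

                     ┏━━━━━━━━━━━━━━━━━━━━┓          
                     ┃ FormWidget         ┃          
                     ┠────────────────────┨          
                     ┃  Address:    [Bob ]┃          
                     ┃  Notes:      [123 ]┃          
                     ┃  Language:   ( ) En┃          
━━━━━━━━━━━━━━━━━━━━━━━━┓ole:       [Adm▼]┃          
                        ┃ctive:     [x]   ┃          
────────────────────────┨otify:     [x]   ┃          
                       ▲┃mail:      [    ]┃          
nfiguration            █┃ublic:     [x]   ┃          
production"            ░┃                 ┃          
 = "utf-8"             ░┃                 ┃          
= 1024                 ░┃                 ┃          
= "localhost"          ░┃                 ┃          


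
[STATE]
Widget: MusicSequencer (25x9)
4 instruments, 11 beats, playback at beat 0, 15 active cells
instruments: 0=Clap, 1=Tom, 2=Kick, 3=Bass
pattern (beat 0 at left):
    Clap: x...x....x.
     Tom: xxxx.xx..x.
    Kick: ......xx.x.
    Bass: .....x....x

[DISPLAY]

     ▼1234567890         
 Clap█···█····█·         
  Tom████·██··█·         
 Kick······██·█·         
 Bass·····█····█         
                         
                         
                         
                         


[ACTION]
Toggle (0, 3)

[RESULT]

     ▼1234567890         
 Clap█··██····█·         
  Tom████·██··█·         
 Kick······██·█·         
 Bass·····█····█         
                         
                         
                         
                         


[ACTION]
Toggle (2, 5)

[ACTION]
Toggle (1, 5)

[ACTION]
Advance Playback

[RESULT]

     0▼234567890         
 Clap█··██····█·         
  Tom████··█··█·         
 Kick·····███·█·         
 Bass·····█····█         
                         
                         
                         
                         


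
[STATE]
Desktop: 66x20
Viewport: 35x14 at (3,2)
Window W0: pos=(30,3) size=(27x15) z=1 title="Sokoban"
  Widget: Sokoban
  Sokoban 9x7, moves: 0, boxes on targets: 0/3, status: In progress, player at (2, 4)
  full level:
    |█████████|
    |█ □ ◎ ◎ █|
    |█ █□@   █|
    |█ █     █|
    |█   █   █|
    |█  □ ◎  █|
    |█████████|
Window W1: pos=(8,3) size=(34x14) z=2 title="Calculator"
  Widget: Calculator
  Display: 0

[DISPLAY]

                                   
     ┏━━━━━━━━━━━━━━━━━━━━━━━━━━━━━
     ┃ Calculator                  
     ┠─────────────────────────────
     ┃                             
     ┃┌───┬───┬───┬───┐            
     ┃│ 7 │ 8 │ 9 │ ÷ │            
     ┃├───┼───┼───┼───┤            
     ┃│ 4 │ 5 │ 6 │ × │            
     ┃├───┼───┼───┼───┤            
     ┃│ 1 │ 2 │ 3 │ - │            
     ┃├───┼───┼───┼───┤            
     ┃│ 0 │ . │ = │ + │            
     ┃└───┴───┴───┴───┘            


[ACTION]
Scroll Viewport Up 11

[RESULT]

                                   
                                   
                                   
     ┏━━━━━━━━━━━━━━━━━━━━━━━━━━━━━
     ┃ Calculator                  
     ┠─────────────────────────────
     ┃                             
     ┃┌───┬───┬───┬───┐            
     ┃│ 7 │ 8 │ 9 │ ÷ │            
     ┃├───┼───┼───┼───┤            
     ┃│ 4 │ 5 │ 6 │ × │            
     ┃├───┼───┼───┼───┤            
     ┃│ 1 │ 2 │ 3 │ - │            
     ┃├───┼───┼───┼───┤            


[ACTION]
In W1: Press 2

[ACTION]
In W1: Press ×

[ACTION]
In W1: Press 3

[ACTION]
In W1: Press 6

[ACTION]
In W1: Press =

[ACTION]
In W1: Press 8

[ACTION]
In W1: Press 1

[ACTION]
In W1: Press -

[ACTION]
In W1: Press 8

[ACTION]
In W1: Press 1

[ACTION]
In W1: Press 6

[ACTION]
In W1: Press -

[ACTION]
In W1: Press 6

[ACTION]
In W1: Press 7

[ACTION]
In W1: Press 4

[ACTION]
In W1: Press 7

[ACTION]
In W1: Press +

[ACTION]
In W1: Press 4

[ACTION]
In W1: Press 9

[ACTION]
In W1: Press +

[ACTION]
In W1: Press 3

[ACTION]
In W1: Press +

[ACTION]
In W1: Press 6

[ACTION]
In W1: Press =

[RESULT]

                                   
                                   
                                   
     ┏━━━━━━━━━━━━━━━━━━━━━━━━━━━━━
     ┃ Calculator                  
     ┠─────────────────────────────
     ┃                           -7
     ┃┌───┬───┬───┬───┐            
     ┃│ 7 │ 8 │ 9 │ ÷ │            
     ┃├───┼───┼───┼───┤            
     ┃│ 4 │ 5 │ 6 │ × │            
     ┃├───┼───┼───┼───┤            
     ┃│ 1 │ 2 │ 3 │ - │            
     ┃├───┼───┼───┼───┤            


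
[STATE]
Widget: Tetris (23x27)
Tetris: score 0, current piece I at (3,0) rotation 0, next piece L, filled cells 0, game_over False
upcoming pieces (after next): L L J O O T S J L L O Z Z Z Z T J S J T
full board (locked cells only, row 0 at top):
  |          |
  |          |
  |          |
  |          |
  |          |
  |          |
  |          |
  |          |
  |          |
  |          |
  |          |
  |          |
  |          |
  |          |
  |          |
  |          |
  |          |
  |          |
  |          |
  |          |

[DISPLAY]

   ████   │Next:       
          │  ▒         
          │▒▒▒         
          │            
          │            
          │            
          │Score:      
          │0           
          │            
          │            
          │            
          │            
          │            
          │            
          │            
          │            
          │            
          │            
          │            
          │            
          │            
          │            
          │            
          │            
          │            
          │            
          │            


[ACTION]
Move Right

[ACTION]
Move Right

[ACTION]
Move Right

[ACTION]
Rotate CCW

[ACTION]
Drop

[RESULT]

          │Next:       
      █   │  ▒         
      █   │▒▒▒         
      █   │            
      █   │            
          │            
          │Score:      
          │0           
          │            
          │            
          │            
          │            
          │            
          │            
          │            
          │            
          │            
          │            
          │            
          │            
          │            
          │            
          │            
          │            
          │            
          │            
          │            


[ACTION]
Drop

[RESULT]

          │Next:       
          │  ▒         
      █   │▒▒▒         
      █   │            
      █   │            
      █   │            
          │Score:      
          │0           
          │            
          │            
          │            
          │            
          │            
          │            
          │            
          │            
          │            
          │            
          │            
          │            
          │            
          │            
          │            
          │            
          │            
          │            
          │            


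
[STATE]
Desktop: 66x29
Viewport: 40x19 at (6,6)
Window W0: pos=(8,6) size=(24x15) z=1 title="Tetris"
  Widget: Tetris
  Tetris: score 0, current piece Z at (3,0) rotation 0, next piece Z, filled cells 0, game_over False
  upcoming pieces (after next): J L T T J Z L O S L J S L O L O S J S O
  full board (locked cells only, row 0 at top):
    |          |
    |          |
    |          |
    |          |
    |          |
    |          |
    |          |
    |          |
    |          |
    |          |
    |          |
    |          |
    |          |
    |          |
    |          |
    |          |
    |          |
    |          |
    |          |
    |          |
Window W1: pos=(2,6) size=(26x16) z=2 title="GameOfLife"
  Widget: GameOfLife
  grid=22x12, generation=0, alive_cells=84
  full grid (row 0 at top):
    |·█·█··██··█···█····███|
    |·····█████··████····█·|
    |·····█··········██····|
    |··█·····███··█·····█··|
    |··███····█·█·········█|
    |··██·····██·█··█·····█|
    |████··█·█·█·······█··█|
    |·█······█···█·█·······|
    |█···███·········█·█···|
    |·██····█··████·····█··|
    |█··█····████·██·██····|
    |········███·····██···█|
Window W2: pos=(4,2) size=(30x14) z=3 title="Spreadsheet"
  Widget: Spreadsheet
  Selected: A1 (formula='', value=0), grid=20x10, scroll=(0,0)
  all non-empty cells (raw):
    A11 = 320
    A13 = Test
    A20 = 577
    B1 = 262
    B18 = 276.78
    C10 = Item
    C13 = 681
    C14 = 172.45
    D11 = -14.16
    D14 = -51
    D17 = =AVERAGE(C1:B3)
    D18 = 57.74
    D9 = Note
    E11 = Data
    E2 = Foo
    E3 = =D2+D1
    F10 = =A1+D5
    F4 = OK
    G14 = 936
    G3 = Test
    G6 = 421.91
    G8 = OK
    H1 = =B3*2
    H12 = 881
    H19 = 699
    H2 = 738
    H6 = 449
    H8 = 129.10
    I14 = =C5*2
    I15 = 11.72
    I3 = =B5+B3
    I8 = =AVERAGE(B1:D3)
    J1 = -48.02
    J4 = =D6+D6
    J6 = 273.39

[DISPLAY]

      A       B       C    ┃            
---------------------------┃            
 1      [0]     262       0┃            
 2        0       0       0┃            
 3        0       0       0┃            
 4        0       0       0┃            
 5        0       0       0┃            
 6        0       0       0┃            
 7        0       0       0┃            
━━━━━━━━━━━━━━━━━━━━━━━━━━━┛            
█··█·█·█·······█··█  ┃   ┃              
·····█···█·█·······  ┃   ┃              
·███·········█·█···  ┃   ┃              
····█··████·····█··  ┃   ┃              
█····████·██·██····  ┃━━━┛              
━━━━━━━━━━━━━━━━━━━━━┛                  
                                        
                                        
                                        


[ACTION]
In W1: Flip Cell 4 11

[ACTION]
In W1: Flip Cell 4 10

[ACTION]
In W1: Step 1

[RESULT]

      A       B       C    ┃            
---------------------------┃            
 1      [0]     262       0┃            
 2        0       0       0┃            
 3        0       0       0┃            
 4        0       0       0┃            
 5        0       0       0┃            
 6        0       0       0┃            
 7        0       0       0┃            
━━━━━━━━━━━━━━━━━━━━━━━━━━━┛            
█···██·█··█········  ┃   ┃              
██·█··█·······█····  ┃   ┃              
··███··············  ┃   ┃              
██████····████·█···  ┃   ┃              
····█·····██████···  ┃━━━┛              
━━━━━━━━━━━━━━━━━━━━━┛                  
                                        
                                        
                                        


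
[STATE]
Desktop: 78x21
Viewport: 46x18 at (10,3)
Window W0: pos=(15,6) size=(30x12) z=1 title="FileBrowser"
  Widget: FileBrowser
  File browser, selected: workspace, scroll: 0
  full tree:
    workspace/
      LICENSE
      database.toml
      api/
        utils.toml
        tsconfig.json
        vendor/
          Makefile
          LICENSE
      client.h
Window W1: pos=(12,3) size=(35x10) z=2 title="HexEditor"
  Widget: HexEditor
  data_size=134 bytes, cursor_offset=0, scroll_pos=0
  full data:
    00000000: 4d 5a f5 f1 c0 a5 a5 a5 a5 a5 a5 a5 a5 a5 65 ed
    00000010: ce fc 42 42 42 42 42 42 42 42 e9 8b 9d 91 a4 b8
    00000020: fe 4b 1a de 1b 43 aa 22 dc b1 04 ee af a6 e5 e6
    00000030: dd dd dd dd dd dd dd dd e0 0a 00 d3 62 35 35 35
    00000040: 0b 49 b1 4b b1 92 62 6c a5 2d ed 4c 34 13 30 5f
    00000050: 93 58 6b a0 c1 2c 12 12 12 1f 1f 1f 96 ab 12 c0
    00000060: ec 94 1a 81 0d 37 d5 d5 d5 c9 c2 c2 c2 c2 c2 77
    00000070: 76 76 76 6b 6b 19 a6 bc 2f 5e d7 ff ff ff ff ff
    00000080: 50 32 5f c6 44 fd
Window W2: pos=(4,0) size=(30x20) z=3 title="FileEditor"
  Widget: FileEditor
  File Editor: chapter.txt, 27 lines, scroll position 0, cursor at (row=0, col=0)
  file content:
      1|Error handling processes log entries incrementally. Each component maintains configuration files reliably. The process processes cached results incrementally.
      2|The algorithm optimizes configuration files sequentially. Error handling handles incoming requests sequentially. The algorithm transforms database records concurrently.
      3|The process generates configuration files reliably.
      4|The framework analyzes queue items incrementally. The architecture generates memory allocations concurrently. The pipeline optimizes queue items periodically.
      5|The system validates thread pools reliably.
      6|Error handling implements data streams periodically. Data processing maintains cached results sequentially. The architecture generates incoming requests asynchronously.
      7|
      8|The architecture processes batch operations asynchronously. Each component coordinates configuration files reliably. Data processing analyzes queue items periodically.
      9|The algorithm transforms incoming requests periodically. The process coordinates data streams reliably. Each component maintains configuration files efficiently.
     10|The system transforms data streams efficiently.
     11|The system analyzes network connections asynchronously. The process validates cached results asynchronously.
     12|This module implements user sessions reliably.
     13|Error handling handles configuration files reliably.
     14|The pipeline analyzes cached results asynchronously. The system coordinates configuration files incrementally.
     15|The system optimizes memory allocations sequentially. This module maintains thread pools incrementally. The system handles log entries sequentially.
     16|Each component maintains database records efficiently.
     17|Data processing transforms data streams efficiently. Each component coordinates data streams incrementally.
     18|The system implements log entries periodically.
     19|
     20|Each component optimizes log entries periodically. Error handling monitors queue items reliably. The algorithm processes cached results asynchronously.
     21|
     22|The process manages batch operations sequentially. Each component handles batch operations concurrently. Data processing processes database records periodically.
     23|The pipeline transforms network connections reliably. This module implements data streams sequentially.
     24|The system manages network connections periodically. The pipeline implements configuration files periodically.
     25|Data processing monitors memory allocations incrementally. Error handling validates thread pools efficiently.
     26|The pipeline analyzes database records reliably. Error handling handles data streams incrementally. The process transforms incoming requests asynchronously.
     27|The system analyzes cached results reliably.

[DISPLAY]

 handling processes lo▲┃━━━━━━━━━━━━┓         
lgorithm optimizes con█┃            ┃         
rocess generates confi░┃────────────┨         
ramework analyzes queu░┃ c0 a5 a5 a5┃         
ystem validates thread░┃ 42 42 42 42┃         
 handling implements d░┃ 1b 43 aa 22┃         
                      ░┃ dd dd dd dd┃         
rchitecture processes ░┃ b1 92 62 6c┃         
lgorithm transforms in░┃ c1 2c 12 12┃         
ystem transforms data ░┃━━━━━━━━━━━━┛         
ystem analyzes network░┃          ┃           
module implements user░┃          ┃           
 handling handles conf░┃          ┃           
ipeline analyzes cache░┃          ┃           
ystem optimizes memory░┃━━━━━━━━━━┛           
component maintains da▼┃                      
━━━━━━━━━━━━━━━━━━━━━━━┛                      
                                              


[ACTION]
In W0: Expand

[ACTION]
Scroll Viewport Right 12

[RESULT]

ocesses lo▲┃━━━━━━━━━━━━┓                     
imizes con█┃            ┃                     
ates confi░┃────────────┨                     
lyzes queu░┃ c0 a5 a5 a5┃                     
tes thread░┃ 42 42 42 42┃                     
plements d░┃ 1b 43 aa 22┃                     
          ░┃ dd dd dd dd┃                     
processes ░┃ b1 92 62 6c┃                     
nsforms in░┃ c1 2c 12 12┃                     
orms data ░┃━━━━━━━━━━━━┛                     
es network░┃          ┃                       
ments user░┃          ┃                       
ndles conf░┃          ┃                       
yzes cache░┃          ┃                       
zes memory░┃━━━━━━━━━━┛                       
intains da▼┃                                  
━━━━━━━━━━━┛                                  
                                              


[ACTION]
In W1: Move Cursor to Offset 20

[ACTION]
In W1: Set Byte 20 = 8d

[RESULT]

ocesses lo▲┃━━━━━━━━━━━━┓                     
imizes con█┃            ┃                     
ates confi░┃────────────┨                     
lyzes queu░┃ c0 a5 a5 a5┃                     
tes thread░┃ 8D 42 42 42┃                     
plements d░┃ 1b 43 aa 22┃                     
          ░┃ dd dd dd dd┃                     
processes ░┃ b1 92 62 6c┃                     
nsforms in░┃ c1 2c 12 12┃                     
orms data ░┃━━━━━━━━━━━━┛                     
es network░┃          ┃                       
ments user░┃          ┃                       
ndles conf░┃          ┃                       
yzes cache░┃          ┃                       
zes memory░┃━━━━━━━━━━┛                       
intains da▼┃                                  
━━━━━━━━━━━┛                                  
                                              


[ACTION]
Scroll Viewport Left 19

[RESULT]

 ┃█rror handling processes lo▲┃━━━━━━━━━━━━┓  
 ┃The algorithm optimizes con█┃            ┃  
 ┃The process generates confi░┃────────────┨  
 ┃The framework analyzes queu░┃ c0 a5 a5 a5┃  
 ┃The system validates thread░┃ 8D 42 42 42┃  
 ┃Error handling implements d░┃ 1b 43 aa 22┃  
 ┃                           ░┃ dd dd dd dd┃  
 ┃The architecture processes ░┃ b1 92 62 6c┃  
 ┃The algorithm transforms in░┃ c1 2c 12 12┃  
 ┃The system transforms data ░┃━━━━━━━━━━━━┛  
 ┃The system analyzes network░┃          ┃    
 ┃This module implements user░┃          ┃    
 ┃Error handling handles conf░┃          ┃    
 ┃The pipeline analyzes cache░┃          ┃    
 ┃The system optimizes memory░┃━━━━━━━━━━┛    
 ┃Each component maintains da▼┃               
 ┗━━━━━━━━━━━━━━━━━━━━━━━━━━━━┛               
                                              


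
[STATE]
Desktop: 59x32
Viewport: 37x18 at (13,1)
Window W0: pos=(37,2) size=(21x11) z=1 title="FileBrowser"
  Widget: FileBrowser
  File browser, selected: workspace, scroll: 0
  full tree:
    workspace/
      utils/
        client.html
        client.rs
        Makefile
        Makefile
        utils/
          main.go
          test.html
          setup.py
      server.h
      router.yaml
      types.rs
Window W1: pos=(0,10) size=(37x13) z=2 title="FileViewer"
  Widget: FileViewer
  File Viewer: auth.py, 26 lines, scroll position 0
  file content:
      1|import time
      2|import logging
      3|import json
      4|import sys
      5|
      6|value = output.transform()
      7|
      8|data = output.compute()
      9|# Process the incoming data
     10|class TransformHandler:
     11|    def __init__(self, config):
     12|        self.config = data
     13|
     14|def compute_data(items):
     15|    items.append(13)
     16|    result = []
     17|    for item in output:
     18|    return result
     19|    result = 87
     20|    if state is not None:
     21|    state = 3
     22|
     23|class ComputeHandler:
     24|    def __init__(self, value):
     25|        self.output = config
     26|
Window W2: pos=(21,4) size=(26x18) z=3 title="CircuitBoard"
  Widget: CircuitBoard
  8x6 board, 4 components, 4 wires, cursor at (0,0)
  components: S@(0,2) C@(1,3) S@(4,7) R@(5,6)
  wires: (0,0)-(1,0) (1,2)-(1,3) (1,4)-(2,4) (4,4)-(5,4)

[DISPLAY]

                                     
                        ┏━━━━━━━━━━━━
                        ┃ FileBrowser
        ┏━━━━━━━━━━━━━━━━━━━━━━━━┓───
        ┃ CircuitBoard           ┃ksp
        ┠────────────────────────┨til
        ┃   0 1 2 3 4 5 6 7      ┃r.h
        ┃0  [.]      S           ┃r.y
        ┃    │                   ┃.rs
━━━━━━━━┃1   ·       · ─ C   ·   ┃   
        ┃                    │   ┃   
────────┃2                   ·   ┃━━━
        ┃                        ┃   
ng      ┃3                       ┃   
        ┃                        ┃   
        ┃4                   ·   ┃   
        ┃                    │   ┃   
ut.trans┃5                   ·   ┃   


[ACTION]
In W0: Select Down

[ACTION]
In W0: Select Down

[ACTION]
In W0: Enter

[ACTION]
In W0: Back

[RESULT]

                                     
                        ┏━━━━━━━━━━━━
                        ┃ FileBrowser
        ┏━━━━━━━━━━━━━━━━━━━━━━━━┓───
        ┃ CircuitBoard           ┃ksp
        ┠────────────────────────┨   
        ┃   0 1 2 3 4 5 6 7      ┃   
        ┃0  [.]      S           ┃   
        ┃    │                   ┃   
━━━━━━━━┃1   ·       · ─ C   ·   ┃   
        ┃                    │   ┃   
────────┃2                   ·   ┃━━━
        ┃                        ┃   
ng      ┃3                       ┃   
        ┃                        ┃   
        ┃4                   ·   ┃   
        ┃                    │   ┃   
ut.trans┃5                   ·   ┃   


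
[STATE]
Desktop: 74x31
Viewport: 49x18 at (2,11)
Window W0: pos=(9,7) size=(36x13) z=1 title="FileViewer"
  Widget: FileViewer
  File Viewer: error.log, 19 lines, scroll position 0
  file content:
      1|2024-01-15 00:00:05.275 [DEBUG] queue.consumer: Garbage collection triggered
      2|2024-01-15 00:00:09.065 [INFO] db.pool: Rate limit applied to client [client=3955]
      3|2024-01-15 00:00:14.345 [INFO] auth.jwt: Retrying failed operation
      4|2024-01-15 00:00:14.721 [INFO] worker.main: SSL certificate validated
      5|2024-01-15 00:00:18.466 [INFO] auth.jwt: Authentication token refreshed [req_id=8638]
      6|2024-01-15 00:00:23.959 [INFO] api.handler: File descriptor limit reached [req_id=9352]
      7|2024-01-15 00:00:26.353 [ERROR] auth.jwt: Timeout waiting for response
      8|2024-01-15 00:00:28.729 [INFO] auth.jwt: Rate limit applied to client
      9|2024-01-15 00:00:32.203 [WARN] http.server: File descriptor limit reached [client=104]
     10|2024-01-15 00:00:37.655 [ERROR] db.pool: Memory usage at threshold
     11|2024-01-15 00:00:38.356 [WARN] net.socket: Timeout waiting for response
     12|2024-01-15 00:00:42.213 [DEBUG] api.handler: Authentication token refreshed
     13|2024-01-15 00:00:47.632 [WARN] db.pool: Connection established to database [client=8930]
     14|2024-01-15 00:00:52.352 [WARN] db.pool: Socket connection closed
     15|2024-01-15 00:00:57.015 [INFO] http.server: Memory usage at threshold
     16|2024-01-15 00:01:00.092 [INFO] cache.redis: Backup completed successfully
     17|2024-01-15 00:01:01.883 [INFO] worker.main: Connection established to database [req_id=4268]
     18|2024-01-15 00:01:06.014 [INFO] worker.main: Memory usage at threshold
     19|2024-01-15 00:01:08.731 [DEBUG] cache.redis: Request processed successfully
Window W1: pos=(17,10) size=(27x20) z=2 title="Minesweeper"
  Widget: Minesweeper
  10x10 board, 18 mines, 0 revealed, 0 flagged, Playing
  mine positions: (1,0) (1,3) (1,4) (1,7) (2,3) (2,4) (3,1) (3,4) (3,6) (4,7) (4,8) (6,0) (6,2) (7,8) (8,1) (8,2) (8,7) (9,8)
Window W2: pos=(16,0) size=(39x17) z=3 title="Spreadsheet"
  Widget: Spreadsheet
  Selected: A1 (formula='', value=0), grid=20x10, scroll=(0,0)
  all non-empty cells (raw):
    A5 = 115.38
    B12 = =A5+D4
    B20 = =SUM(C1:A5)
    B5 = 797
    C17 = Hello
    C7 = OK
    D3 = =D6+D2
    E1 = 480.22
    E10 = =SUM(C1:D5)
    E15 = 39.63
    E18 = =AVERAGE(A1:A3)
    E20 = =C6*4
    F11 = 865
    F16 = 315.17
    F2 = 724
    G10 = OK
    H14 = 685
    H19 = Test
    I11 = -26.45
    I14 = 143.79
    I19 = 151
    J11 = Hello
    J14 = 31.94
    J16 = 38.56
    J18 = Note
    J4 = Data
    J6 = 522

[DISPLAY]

       ┃2024-0┃  6        0       0       0      
       ┃2024-0┃  7        0       0OK            
       ┃2024-0┃  8        0       0       0      
       ┃2024-0┃  9        0       0       0      
       ┃2024-0┃ 10        0       0       0      
       ┃2024-0┗━━━━━━━━━━━━━━━━━━━━━━━━━━━━━━━━━━
       ┃2024-01┃■■■■■■■■■■               ┃┃      
       ┃2024-01┃■■■■■■■■■■               ┃┃      
       ┗━━━━━━━┃■■■■■■■■■■               ┃┛      
               ┃■■■■■■■■■■               ┃       
               ┃■■■■■■■■■■               ┃       
               ┃■■■■■■■■■■               ┃       
               ┃                         ┃       
               ┃                         ┃       
               ┃                         ┃       
               ┃                         ┃       
               ┃                         ┃       
               ┃                         ┃       


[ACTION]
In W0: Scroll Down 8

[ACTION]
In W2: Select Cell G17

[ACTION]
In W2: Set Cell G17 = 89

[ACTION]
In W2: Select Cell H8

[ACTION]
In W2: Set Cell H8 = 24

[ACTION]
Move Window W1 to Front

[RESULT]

       ┃2024-0┃┃ Minesweeper             ┃0      
       ┃2024-0┃┠─────────────────────────┨       
       ┃2024-0┃┃■■■■■■■■■■               ┃0      
       ┃2024-0┃┃■■■■■■■■■■               ┃0      
       ┃2024-0┃┃■■■■■■■■■■               ┃0      
       ┃2024-0┗┃■■■■■■■■■■               ┃━━━━━━━
       ┃2024-01┃■■■■■■■■■■               ┃┃      
       ┃2024-01┃■■■■■■■■■■               ┃┃      
       ┗━━━━━━━┃■■■■■■■■■■               ┃┛      
               ┃■■■■■■■■■■               ┃       
               ┃■■■■■■■■■■               ┃       
               ┃■■■■■■■■■■               ┃       
               ┃                         ┃       
               ┃                         ┃       
               ┃                         ┃       
               ┃                         ┃       
               ┃                         ┃       
               ┃                         ┃       
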